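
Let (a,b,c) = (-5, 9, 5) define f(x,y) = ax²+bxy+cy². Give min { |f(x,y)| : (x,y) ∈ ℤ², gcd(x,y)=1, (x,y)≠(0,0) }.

river: ρ → (5,11,-3)
river: ρ → (-3,13,1)
river: ρ → (1,13,-3)
river: ρ → (-3,11,5)
river: ρ → (5,9,-5)
river: ρ → (-5,11,3)
river: ρ → (3,13,-1)
river: ρ → (-1,13,3)
river: ρ → (3,11,-5)
river: ρ → (-5,9,5)
closes: descent 0, river 10
min |a| on river = 1

1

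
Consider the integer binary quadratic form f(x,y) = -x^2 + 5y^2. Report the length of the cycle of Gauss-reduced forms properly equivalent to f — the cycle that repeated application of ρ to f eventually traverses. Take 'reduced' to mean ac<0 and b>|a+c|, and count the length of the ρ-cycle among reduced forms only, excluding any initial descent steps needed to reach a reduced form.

D = 20, ⌊√D⌋ = 4
descent: ρ → (5,0,-1)
descent: ρ → (-1,4,1)  [lands on river]
river: ρ → (1,4,-1)
ρ-cycle length = 2 (tail of 2 descent steps not counted)

2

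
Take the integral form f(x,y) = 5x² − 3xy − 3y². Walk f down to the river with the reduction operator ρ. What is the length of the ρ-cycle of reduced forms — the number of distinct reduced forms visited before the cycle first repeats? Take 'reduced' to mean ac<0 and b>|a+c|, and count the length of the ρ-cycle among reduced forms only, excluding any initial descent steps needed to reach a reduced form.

D = 69, ⌊√D⌋ = 8
descent: ρ → (-3,3,5)  [lands on river]
river: ρ → (5,7,-1)
river: ρ → (-1,7,5)
river: ρ → (5,3,-3)
ρ-cycle length = 4 (tail of 1 descent step not counted)

4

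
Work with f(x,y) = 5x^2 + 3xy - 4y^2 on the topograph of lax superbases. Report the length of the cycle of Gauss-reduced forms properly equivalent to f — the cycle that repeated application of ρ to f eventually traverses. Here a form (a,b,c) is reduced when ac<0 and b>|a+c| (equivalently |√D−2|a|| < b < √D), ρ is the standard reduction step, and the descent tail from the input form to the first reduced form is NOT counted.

D = 89, ⌊√D⌋ = 9
river: ρ → (-4,5,4)
river: ρ → (4,3,-5)
river: ρ → (-5,7,2)
river: ρ → (2,9,-1)
river: ρ → (-1,9,2)
river: ρ → (2,7,-5)
river: ρ → (-5,3,4)
river: ρ → (4,5,-4)
river: ρ → (-4,3,5)
river: ρ → (5,7,-2)
river: ρ → (-2,9,1)
river: ρ → (1,9,-2)
river: ρ → (-2,7,5)
river: ρ → (5,3,-4)
ρ-cycle length = 14 (tail of 0 descent steps not counted)

14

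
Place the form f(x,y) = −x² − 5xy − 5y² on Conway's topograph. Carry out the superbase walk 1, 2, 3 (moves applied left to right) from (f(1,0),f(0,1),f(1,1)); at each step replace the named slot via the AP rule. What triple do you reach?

start (-1,-5,-11) = (f(1,0),f(0,1),f(1,1))
replace slot 1: 2·((-5)+(-11)) − (-1) = -31 → (-31,-5,-11)
replace slot 2: 2·((-31)+(-11)) − (-5) = -79 → (-31,-79,-11)
replace slot 3: 2·((-31)+(-79)) − (-11) = -209 → (-31,-79,-209)

-31,-79,-209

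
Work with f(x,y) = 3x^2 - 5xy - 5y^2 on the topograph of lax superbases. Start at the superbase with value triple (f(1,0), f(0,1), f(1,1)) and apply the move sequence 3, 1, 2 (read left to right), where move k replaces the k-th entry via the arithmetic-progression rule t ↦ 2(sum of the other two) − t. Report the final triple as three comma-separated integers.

start (3,-5,-7) = (f(1,0),f(0,1),f(1,1))
replace slot 3: 2·(3+(-5)) − (-7) = 3 → (3,-5,3)
replace slot 1: 2·((-5)+3) − 3 = -7 → (-7,-5,3)
replace slot 2: 2·((-7)+3) − (-5) = -3 → (-7,-3,3)

-7,-3,3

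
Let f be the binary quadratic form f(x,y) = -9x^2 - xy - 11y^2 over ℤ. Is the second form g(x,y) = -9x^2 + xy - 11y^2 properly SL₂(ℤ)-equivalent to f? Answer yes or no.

D₁ = -395, D₂ = -395
f is negative-definite; reduce −f:
−f: reduced (well bottom): (9,1,11) with a≤c, −a<b≤a
flip sign back: reduced form of f is (-9,-1,-11)
g is negative-definite; reduce −g:
−g: reduced (well bottom): (9,-1,11) with a≤c, −a<b≤a
flip sign back: reduced form of g is (-9,1,-11)
reduced forms (-9, -1, -11) vs (-9, 1, -11) ⇒ inequivalent

no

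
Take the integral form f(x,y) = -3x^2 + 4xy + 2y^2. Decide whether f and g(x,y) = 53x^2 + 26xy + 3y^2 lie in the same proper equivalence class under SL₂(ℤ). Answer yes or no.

D₁ = 40, D₂ = 40
river cycle of f (length 6): (2, 4, -3), (-3, 2, 3), (3, 4, -2), (-2, 4, 3), (3, 2, -3), (-3, 4, 2)
river cycle of g (length 6): (3, 4, -2), (-2, 4, 3), (3, 2, -3), (-3, 4, 2), (2, 4, -3), (-3, 2, 3)
cycles coincide ⇒ equivalent

yes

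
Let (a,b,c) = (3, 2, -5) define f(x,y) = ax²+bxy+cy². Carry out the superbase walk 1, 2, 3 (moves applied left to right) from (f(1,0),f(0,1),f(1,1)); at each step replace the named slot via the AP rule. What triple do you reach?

start (3,-5,0) = (f(1,0),f(0,1),f(1,1))
replace slot 1: 2·((-5)+0) − 3 = -13 → (-13,-5,0)
replace slot 2: 2·((-13)+0) − (-5) = -21 → (-13,-21,0)
replace slot 3: 2·((-13)+(-21)) − 0 = -68 → (-13,-21,-68)

-13,-21,-68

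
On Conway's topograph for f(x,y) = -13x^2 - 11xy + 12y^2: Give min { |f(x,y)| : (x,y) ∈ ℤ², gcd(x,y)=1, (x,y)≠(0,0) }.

descent: ρ → (12,11,-13)  [lands on river]
river: ρ → (-13,15,10)
river: ρ → (10,25,-3)
river: ρ → (-3,23,18)
river: ρ → (18,13,-8)
river: ρ → (-8,19,12)
river: ρ → (12,5,-15)
river: ρ → (-15,25,2)
river: ρ → (2,27,-2)
river: ρ → (-2,25,15)
river: ρ → (15,5,-12)
river: ρ → (-12,19,8)
river: ρ → (8,13,-18)
river: ρ → (-18,23,3)
river: ρ → (3,25,-10)
river: ρ → (-10,15,13)
river: ρ → (13,11,-12)
river: ρ → (-12,13,12)
closes: descent 1, river 18
min |a| on river = 2

2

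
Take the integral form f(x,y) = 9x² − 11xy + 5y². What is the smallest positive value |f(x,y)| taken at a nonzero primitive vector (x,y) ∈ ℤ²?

translate: b→7 (≡-11 mod 18), so (9,-11,5)→(9,7,3)
flip: (9,7,3)→(3,-7,9)
translate: b→-1 (≡-7 mod 6), so (3,-7,9)→(3,-1,5)
reduced (well bottom): (3,-1,5) with a≤c, −a<b≤a
well minimum = a = 3

3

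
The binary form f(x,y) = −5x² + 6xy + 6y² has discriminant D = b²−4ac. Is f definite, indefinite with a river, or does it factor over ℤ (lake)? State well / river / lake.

D = b²−4ac = 6² − 4·(-5)·6 = 156
D > 0 non-square ⇒ indefinite ⇒ periodic river

river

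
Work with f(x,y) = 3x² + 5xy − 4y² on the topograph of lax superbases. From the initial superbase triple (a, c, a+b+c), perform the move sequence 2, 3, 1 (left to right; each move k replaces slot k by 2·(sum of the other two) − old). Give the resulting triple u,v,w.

start (3,-4,4) = (f(1,0),f(0,1),f(1,1))
replace slot 2: 2·(3+4) − (-4) = 18 → (3,18,4)
replace slot 3: 2·(3+18) − 4 = 38 → (3,18,38)
replace slot 1: 2·(18+38) − 3 = 109 → (109,18,38)

109,18,38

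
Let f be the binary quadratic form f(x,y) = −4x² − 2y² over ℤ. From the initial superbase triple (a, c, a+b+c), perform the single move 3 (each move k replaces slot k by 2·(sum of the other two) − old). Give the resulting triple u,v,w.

start (-4,-2,-6) = (f(1,0),f(0,1),f(1,1))
replace slot 3: 2·((-4)+(-2)) − (-6) = -6 → (-4,-2,-6)

-4,-2,-6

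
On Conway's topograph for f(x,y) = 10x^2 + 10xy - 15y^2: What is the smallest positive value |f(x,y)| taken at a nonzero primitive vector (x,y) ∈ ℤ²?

river: ρ → (-15,20,5)
river: ρ → (5,20,-15)
river: ρ → (-15,10,10)
river: ρ → (10,10,-15)
closes: descent 0, river 4
min |a| on river = 5

5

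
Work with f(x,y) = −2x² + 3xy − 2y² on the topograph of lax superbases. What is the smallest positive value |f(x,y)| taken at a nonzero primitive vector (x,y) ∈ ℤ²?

translate: b→1 (≡-3 mod 4), so (2,-3,2)→(2,1,1)
flip: (2,1,1)→(1,-1,2)
translate: b→1 (≡-1 mod 2), so (1,-1,2)→(1,1,2)
reduced (well bottom): (1,1,2) with a≤c, −a<b≤a
well minimum |f| = |-1| = 1 (negative-definite)

1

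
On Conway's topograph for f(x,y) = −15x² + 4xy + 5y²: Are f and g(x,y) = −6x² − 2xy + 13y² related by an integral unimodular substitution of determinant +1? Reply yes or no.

D₁ = 316, D₂ = 316
river cycle of f (length 6): (5, 16, -3), (-3, 14, 10), (10, 6, -7), (-7, 8, 9), (9, 10, -6), (-6, 14, 5)
river cycle of g (length 6): (-6, 10, 9), (9, 8, -7), (-7, 6, 10), (10, 14, -3), (-3, 16, 5), (5, 14, -6)
cycles differ ⇒ inequivalent

no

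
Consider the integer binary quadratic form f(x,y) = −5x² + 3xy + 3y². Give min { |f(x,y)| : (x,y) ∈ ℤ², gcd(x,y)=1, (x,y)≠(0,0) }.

river: ρ → (3,3,-5)
river: ρ → (-5,7,1)
river: ρ → (1,7,-5)
river: ρ → (-5,3,3)
closes: descent 0, river 4
min |a| on river = 1

1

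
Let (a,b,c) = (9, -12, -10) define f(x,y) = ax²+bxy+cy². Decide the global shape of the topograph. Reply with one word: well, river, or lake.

D = b²−4ac = (-12)² − 4·9·(-10) = 504
D > 0 non-square ⇒ indefinite ⇒ periodic river

river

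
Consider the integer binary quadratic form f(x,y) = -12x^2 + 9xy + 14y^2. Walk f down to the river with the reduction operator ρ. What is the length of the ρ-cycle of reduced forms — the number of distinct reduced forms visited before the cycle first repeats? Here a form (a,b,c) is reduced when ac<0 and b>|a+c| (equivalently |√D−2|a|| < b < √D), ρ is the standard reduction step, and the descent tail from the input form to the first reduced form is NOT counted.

D = 753, ⌊√D⌋ = 27
river: ρ → (14,19,-7)
river: ρ → (-7,23,8)
river: ρ → (8,25,-4)
river: ρ → (-4,23,14)
river: ρ → (14,5,-13)
river: ρ → (-13,21,6)
river: ρ → (6,27,-1)
river: ρ → (-1,27,6)
river: ρ → (6,21,-13)
river: ρ → (-13,5,14)
river: ρ → (14,23,-4)
river: ρ → (-4,25,8)
river: ρ → (8,23,-7)
river: ρ → (-7,19,14)
river: ρ → (14,9,-12)
river: ρ → (-12,15,11)
river: ρ → (11,7,-16)
river: ρ → (-16,25,2)
river: ρ → (2,27,-3)
river: ρ → (-3,27,2)
river: ρ → (2,25,-16)
river: ρ → (-16,7,11)
river: ρ → (11,15,-12)
river: ρ → (-12,9,14)
ρ-cycle length = 24 (tail of 0 descent steps not counted)

24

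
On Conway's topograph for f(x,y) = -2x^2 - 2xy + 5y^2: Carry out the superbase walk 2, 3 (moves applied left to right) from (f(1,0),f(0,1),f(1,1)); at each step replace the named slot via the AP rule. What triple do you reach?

start (-2,5,1) = (f(1,0),f(0,1),f(1,1))
replace slot 2: 2·((-2)+1) − 5 = -7 → (-2,-7,1)
replace slot 3: 2·((-2)+(-7)) − 1 = -19 → (-2,-7,-19)

-2,-7,-19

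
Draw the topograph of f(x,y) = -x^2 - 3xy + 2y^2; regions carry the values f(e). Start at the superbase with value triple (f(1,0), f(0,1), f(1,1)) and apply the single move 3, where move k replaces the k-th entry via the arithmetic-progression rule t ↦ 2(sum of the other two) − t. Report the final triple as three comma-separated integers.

start (-1,2,-2) = (f(1,0),f(0,1),f(1,1))
replace slot 3: 2·((-1)+2) − (-2) = 4 → (-1,2,4)

-1,2,4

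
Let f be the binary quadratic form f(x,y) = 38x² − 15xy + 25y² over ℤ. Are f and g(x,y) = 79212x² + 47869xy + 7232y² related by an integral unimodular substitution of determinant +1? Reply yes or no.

D₁ = -3575, D₂ = -3575
f: flip: (38,-15,25)→(25,15,38)
f: reduced (well bottom): (25,15,38) with a≤c, −a<b≤a
g: flip: (79212,47869,7232)→(7232,-47869,79212)
g: translate: b→-4477 (≡-47869 mod 14464), so (7232,-47869,79212)→(7232,-4477,693)
g: flip: (7232,-4477,693)→(693,4477,7232)
g: translate: b→319 (≡4477 mod 1386), so (693,4477,7232)→(693,319,38)
g: flip: (693,319,38)→(38,-319,693)
g: translate: b→-15 (≡-319 mod 76), so (38,-319,693)→(38,-15,25)
g: flip: (38,-15,25)→(25,15,38)
g: reduced (well bottom): (25,15,38) with a≤c, −a<b≤a
reduced forms (25, 15, 38) vs (25, 15, 38) ⇒ equivalent

yes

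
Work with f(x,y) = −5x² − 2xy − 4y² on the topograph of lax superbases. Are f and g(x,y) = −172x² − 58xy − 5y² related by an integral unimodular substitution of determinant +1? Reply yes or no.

D₁ = -76, D₂ = -76
f is negative-definite; reduce −f:
−f: flip: (5,2,4)→(4,-2,5)
−f: reduced (well bottom): (4,-2,5) with a≤c, −a<b≤a
flip sign back: reduced form of f is (-4,2,-5)
g is negative-definite; reduce −g:
−g: flip: (172,58,5)→(5,-58,172)
−g: translate: b→2 (≡-58 mod 10), so (5,-58,172)→(5,2,4)
−g: flip: (5,2,4)→(4,-2,5)
−g: reduced (well bottom): (4,-2,5) with a≤c, −a<b≤a
flip sign back: reduced form of g is (-4,2,-5)
reduced forms (-4, 2, -5) vs (-4, 2, -5) ⇒ equivalent

yes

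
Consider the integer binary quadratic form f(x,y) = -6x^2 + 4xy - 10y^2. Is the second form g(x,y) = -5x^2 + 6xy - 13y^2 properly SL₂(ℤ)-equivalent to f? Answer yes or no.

D₁ = -224, D₂ = -224
f is negative-definite; reduce −f:
−f: reduced (well bottom): (6,-4,10) with a≤c, −a<b≤a
flip sign back: reduced form of f is (-6,4,-10)
g is negative-definite; reduce −g:
−g: translate: b→4 (≡-6 mod 10), so (5,-6,13)→(5,4,12)
−g: reduced (well bottom): (5,4,12) with a≤c, −a<b≤a
flip sign back: reduced form of g is (-5,-4,-12)
reduced forms (-6, 4, -10) vs (-5, -4, -12) ⇒ inequivalent

no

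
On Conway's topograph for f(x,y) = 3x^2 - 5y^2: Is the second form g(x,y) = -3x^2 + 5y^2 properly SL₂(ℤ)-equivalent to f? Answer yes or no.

D₁ = 60, D₂ = 60
river cycle of f (length 2): (3, 6, -2), (-2, 6, 3)
river cycle of g (length 2): (-3, 6, 2), (2, 6, -3)
cycles differ ⇒ inequivalent

no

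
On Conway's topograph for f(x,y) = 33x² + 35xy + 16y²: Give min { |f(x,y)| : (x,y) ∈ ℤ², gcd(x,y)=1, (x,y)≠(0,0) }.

translate: b→-31 (≡35 mod 66), so (33,35,16)→(33,-31,14)
flip: (33,-31,14)→(14,31,33)
translate: b→3 (≡31 mod 28), so (14,31,33)→(14,3,16)
reduced (well bottom): (14,3,16) with a≤c, −a<b≤a
well minimum = a = 14

14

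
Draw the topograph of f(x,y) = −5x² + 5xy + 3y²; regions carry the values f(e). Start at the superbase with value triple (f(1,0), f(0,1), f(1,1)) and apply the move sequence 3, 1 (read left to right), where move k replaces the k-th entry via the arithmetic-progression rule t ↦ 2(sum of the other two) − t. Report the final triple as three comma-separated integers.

start (-5,3,3) = (f(1,0),f(0,1),f(1,1))
replace slot 3: 2·((-5)+3) − 3 = -7 → (-5,3,-7)
replace slot 1: 2·(3+(-7)) − (-5) = -3 → (-3,3,-7)

-3,3,-7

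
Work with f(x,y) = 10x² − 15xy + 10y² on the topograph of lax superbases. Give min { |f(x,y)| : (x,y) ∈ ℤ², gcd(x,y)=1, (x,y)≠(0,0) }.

translate: b→5 (≡-15 mod 20), so (10,-15,10)→(10,5,5)
flip: (10,5,5)→(5,-5,10)
translate: b→5 (≡-5 mod 10), so (5,-5,10)→(5,5,10)
reduced (well bottom): (5,5,10) with a≤c, −a<b≤a
well minimum = a = 5

5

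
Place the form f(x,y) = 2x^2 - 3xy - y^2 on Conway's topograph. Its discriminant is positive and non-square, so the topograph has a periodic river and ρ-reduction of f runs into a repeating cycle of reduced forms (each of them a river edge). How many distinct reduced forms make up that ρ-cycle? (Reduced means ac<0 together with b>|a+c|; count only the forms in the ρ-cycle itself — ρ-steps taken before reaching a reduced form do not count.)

D = 17, ⌊√D⌋ = 4
descent: ρ → (-1,3,2)  [lands on river]
river: ρ → (2,1,-2)
river: ρ → (-2,3,1)
river: ρ → (1,3,-2)
river: ρ → (-2,1,2)
river: ρ → (2,3,-1)
ρ-cycle length = 6 (tail of 1 descent step not counted)

6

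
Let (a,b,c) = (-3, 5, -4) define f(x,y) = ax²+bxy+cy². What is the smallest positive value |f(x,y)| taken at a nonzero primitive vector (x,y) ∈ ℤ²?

translate: b→1 (≡-5 mod 6), so (3,-5,4)→(3,1,2)
flip: (3,1,2)→(2,-1,3)
reduced (well bottom): (2,-1,3) with a≤c, −a<b≤a
well minimum |f| = |-2| = 2 (negative-definite)

2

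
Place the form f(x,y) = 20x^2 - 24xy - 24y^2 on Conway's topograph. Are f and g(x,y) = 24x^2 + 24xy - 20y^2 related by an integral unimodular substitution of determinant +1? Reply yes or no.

D₁ = 2496, D₂ = 2496
river cycle of f (length 6): (-24, 24, 20), (20, 16, -28), (-28, 40, 8), (8, 40, -28), (-28, 16, 20), (20, 24, -24)
river cycle of g (length 6): (-20, 16, 28), (28, 40, -8), (-8, 40, 28), (28, 16, -20), (-20, 24, 24), (24, 24, -20)
cycles differ ⇒ inequivalent

no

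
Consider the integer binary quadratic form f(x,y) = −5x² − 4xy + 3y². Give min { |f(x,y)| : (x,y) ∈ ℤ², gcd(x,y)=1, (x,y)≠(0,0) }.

descent: ρ → (3,4,-5)  [lands on river]
river: ρ → (-5,6,2)
river: ρ → (2,6,-5)
river: ρ → (-5,4,3)
river: ρ → (3,8,-1)
river: ρ → (-1,8,3)
closes: descent 1, river 6
min |a| on river = 1

1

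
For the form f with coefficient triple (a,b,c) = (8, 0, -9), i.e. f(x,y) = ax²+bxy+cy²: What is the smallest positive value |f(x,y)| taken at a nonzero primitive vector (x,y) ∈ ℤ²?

descent: ρ → (-9,0,8)
descent: ρ → (8,16,-1)  [lands on river]
river: ρ → (-1,16,8)
closes: descent 2, river 2
min |a| on river = 1

1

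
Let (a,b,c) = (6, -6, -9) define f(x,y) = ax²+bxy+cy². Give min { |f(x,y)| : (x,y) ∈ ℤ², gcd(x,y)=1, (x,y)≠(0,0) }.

descent: ρ → (-9,6,6)  [lands on river]
river: ρ → (6,6,-9)
river: ρ → (-9,12,3)
river: ρ → (3,12,-9)
closes: descent 1, river 4
min |a| on river = 3

3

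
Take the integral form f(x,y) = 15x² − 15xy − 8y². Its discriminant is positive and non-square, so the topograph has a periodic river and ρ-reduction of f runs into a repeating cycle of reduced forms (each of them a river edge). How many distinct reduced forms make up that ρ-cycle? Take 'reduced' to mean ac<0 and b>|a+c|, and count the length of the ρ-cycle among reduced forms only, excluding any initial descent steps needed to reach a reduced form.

D = 705, ⌊√D⌋ = 26
descent: ρ → (-8,15,15)  [lands on river]
river: ρ → (15,15,-8)
river: ρ → (-8,17,13)
river: ρ → (13,9,-12)
river: ρ → (-12,15,10)
river: ρ → (10,25,-2)
river: ρ → (-2,23,22)
river: ρ → (22,21,-3)
river: ρ → (-3,21,22)
river: ρ → (22,23,-2)
river: ρ → (-2,25,10)
river: ρ → (10,15,-12)
river: ρ → (-12,9,13)
river: ρ → (13,17,-8)
ρ-cycle length = 14 (tail of 1 descent step not counted)

14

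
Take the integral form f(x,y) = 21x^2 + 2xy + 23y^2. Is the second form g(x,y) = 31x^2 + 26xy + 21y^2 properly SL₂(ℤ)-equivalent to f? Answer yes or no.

D₁ = -1928, D₂ = -1928
f: reduced (well bottom): (21,2,23) with a≤c, −a<b≤a
g: flip: (31,26,21)→(21,-26,31)
g: translate: b→16 (≡-26 mod 42), so (21,-26,31)→(21,16,26)
g: reduced (well bottom): (21,16,26) with a≤c, −a<b≤a
reduced forms (21, 2, 23) vs (21, 16, 26) ⇒ inequivalent

no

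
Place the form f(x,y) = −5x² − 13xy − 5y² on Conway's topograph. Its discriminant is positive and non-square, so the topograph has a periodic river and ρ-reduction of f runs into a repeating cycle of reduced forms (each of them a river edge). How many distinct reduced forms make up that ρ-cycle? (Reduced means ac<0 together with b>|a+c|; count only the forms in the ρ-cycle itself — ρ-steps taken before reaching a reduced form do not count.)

D = 69, ⌊√D⌋ = 8
descent: ρ → (-5,3,3)  [lands on river]
river: ρ → (3,3,-5)
river: ρ → (-5,7,1)
river: ρ → (1,7,-5)
ρ-cycle length = 4 (tail of 1 descent step not counted)

4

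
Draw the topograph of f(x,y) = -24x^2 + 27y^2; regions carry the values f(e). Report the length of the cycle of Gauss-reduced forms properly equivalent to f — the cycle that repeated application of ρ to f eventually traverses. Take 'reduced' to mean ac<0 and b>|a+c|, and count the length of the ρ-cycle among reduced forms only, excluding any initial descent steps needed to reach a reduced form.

D = 2592, ⌊√D⌋ = 50
descent: ρ → (27,0,-24)
descent: ρ → (-24,48,3)  [lands on river]
river: ρ → (3,48,-24)
ρ-cycle length = 2 (tail of 2 descent steps not counted)

2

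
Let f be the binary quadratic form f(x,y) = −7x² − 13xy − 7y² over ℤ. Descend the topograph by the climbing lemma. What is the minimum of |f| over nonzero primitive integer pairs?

translate: b→-1 (≡13 mod 14), so (7,13,7)→(7,-1,1)
flip: (7,-1,1)→(1,1,7)
reduced (well bottom): (1,1,7) with a≤c, −a<b≤a
well minimum |f| = |-1| = 1 (negative-definite)

1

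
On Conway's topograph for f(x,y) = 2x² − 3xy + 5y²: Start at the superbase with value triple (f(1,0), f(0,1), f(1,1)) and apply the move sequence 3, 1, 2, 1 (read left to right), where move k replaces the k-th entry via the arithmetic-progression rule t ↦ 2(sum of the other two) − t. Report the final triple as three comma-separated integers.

start (2,5,4) = (f(1,0),f(0,1),f(1,1))
replace slot 3: 2·(2+5) − 4 = 10 → (2,5,10)
replace slot 1: 2·(5+10) − 2 = 28 → (28,5,10)
replace slot 2: 2·(28+10) − 5 = 71 → (28,71,10)
replace slot 1: 2·(71+10) − 28 = 134 → (134,71,10)

134,71,10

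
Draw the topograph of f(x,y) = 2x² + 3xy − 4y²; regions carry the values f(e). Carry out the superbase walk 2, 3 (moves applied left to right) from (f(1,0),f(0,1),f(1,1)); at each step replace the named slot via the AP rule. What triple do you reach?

start (2,-4,1) = (f(1,0),f(0,1),f(1,1))
replace slot 2: 2·(2+1) − (-4) = 10 → (2,10,1)
replace slot 3: 2·(2+10) − 1 = 23 → (2,10,23)

2,10,23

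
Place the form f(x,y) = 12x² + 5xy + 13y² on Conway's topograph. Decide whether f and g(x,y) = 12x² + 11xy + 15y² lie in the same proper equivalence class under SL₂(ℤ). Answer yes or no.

D₁ = -599, D₂ = -599
f: reduced (well bottom): (12,5,13) with a≤c, −a<b≤a
g: reduced (well bottom): (12,11,15) with a≤c, −a<b≤a
reduced forms (12, 5, 13) vs (12, 11, 15) ⇒ inequivalent

no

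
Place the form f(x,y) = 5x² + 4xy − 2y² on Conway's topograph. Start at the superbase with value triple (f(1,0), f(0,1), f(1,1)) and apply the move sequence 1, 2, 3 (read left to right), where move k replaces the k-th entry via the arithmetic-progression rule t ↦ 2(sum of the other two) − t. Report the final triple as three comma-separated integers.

start (5,-2,7) = (f(1,0),f(0,1),f(1,1))
replace slot 1: 2·((-2)+7) − 5 = 5 → (5,-2,7)
replace slot 2: 2·(5+7) − (-2) = 26 → (5,26,7)
replace slot 3: 2·(5+26) − 7 = 55 → (5,26,55)

5,26,55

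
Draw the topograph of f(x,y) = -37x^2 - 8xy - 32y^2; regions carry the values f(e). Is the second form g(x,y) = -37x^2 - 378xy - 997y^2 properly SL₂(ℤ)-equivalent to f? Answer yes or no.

D₁ = -4672, D₂ = -4672
f is negative-definite; reduce −f:
−f: flip: (37,8,32)→(32,-8,37)
−f: reduced (well bottom): (32,-8,37) with a≤c, −a<b≤a
flip sign back: reduced form of f is (-32,8,-37)
g is negative-definite; reduce −g:
−g: translate: b→8 (≡378 mod 74), so (37,378,997)→(37,8,32)
−g: flip: (37,8,32)→(32,-8,37)
−g: reduced (well bottom): (32,-8,37) with a≤c, −a<b≤a
flip sign back: reduced form of g is (-32,8,-37)
reduced forms (-32, 8, -37) vs (-32, 8, -37) ⇒ equivalent

yes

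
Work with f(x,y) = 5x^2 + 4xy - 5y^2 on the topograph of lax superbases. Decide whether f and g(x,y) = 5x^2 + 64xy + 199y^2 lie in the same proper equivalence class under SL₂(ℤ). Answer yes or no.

D₁ = 116, D₂ = 116
river cycle of f (length 10): (-5, 6, 4), (4, 10, -1), (-1, 10, 4), (4, 6, -5), (-5, 4, 5), (5, 6, -4), (-4, 10, 1), (1, 10, -4), (-4, 6, 5), (5, 4, -5)
river cycle of g (length 10): (5, 4, -5), (-5, 6, 4), (4, 10, -1), (-1, 10, 4), (4, 6, -5), (-5, 4, 5), (5, 6, -4), (-4, 10, 1), (1, 10, -4), (-4, 6, 5)
cycles coincide ⇒ equivalent

yes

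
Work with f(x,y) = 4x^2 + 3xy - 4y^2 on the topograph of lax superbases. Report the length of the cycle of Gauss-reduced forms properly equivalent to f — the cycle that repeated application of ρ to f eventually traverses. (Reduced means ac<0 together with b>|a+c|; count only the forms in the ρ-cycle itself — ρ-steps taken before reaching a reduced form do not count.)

D = 73, ⌊√D⌋ = 8
river: ρ → (-4,5,3)
river: ρ → (3,7,-2)
river: ρ → (-2,5,6)
river: ρ → (6,7,-1)
river: ρ → (-1,7,6)
river: ρ → (6,5,-2)
river: ρ → (-2,7,3)
river: ρ → (3,5,-4)
river: ρ → (-4,3,4)
river: ρ → (4,5,-3)
river: ρ → (-3,7,2)
river: ρ → (2,5,-6)
river: ρ → (-6,7,1)
river: ρ → (1,7,-6)
river: ρ → (-6,5,2)
river: ρ → (2,7,-3)
river: ρ → (-3,5,4)
river: ρ → (4,3,-4)
ρ-cycle length = 18 (tail of 0 descent steps not counted)

18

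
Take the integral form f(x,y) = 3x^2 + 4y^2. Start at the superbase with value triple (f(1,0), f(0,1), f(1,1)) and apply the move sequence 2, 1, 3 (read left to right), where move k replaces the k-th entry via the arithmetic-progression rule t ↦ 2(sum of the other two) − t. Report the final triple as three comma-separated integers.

start (3,4,7) = (f(1,0),f(0,1),f(1,1))
replace slot 2: 2·(3+7) − 4 = 16 → (3,16,7)
replace slot 1: 2·(16+7) − 3 = 43 → (43,16,7)
replace slot 3: 2·(43+16) − 7 = 111 → (43,16,111)

43,16,111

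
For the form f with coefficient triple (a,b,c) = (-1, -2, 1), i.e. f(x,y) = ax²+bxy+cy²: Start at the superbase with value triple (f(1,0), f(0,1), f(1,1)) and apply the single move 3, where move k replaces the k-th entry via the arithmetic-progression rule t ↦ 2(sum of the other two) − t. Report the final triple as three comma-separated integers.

start (-1,1,-2) = (f(1,0),f(0,1),f(1,1))
replace slot 3: 2·((-1)+1) − (-2) = 2 → (-1,1,2)

-1,1,2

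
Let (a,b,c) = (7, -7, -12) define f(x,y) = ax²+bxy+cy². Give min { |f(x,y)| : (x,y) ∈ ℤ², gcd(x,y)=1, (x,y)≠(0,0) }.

descent: ρ → (-12,7,7)  [lands on river]
river: ρ → (7,7,-12)
river: ρ → (-12,17,2)
river: ρ → (2,19,-3)
river: ρ → (-3,17,8)
river: ρ → (8,15,-5)
river: ρ → (-5,15,8)
river: ρ → (8,17,-3)
river: ρ → (-3,19,2)
river: ρ → (2,17,-12)
closes: descent 1, river 10
min |a| on river = 2

2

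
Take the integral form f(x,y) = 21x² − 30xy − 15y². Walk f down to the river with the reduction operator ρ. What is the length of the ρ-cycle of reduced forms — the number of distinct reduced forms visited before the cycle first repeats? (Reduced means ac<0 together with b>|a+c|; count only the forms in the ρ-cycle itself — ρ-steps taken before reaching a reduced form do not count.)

D = 2160, ⌊√D⌋ = 46
descent: ρ → (-15,30,21)  [lands on river]
river: ρ → (21,12,-24)
river: ρ → (-24,36,9)
river: ρ → (9,36,-24)
river: ρ → (-24,12,21)
river: ρ → (21,30,-15)
ρ-cycle length = 6 (tail of 1 descent step not counted)

6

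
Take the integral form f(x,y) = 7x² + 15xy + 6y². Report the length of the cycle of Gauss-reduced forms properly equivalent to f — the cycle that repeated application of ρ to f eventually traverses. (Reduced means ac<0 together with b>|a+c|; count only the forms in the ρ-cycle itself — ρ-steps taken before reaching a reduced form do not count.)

D = 57, ⌊√D⌋ = 7
descent: ρ → (6,-3,-2)
descent: ρ → (-2,7,1)  [lands on river]
river: ρ → (1,7,-2)
river: ρ → (-2,5,4)
river: ρ → (4,3,-3)
river: ρ → (-3,3,4)
river: ρ → (4,5,-2)
ρ-cycle length = 6 (tail of 2 descent steps not counted)

6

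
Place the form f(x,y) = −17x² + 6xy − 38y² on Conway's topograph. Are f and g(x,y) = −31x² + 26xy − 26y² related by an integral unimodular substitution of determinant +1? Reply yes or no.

D₁ = -2548, D₂ = -2548
f is negative-definite; reduce −f:
−f: reduced (well bottom): (17,-6,38) with a≤c, −a<b≤a
flip sign back: reduced form of f is (-17,6,-38)
g is negative-definite; reduce −g:
−g: flip: (31,-26,26)→(26,26,31)
−g: reduced (well bottom): (26,26,31) with a≤c, −a<b≤a
flip sign back: reduced form of g is (-26,-26,-31)
reduced forms (-17, 6, -38) vs (-26, -26, -31) ⇒ inequivalent

no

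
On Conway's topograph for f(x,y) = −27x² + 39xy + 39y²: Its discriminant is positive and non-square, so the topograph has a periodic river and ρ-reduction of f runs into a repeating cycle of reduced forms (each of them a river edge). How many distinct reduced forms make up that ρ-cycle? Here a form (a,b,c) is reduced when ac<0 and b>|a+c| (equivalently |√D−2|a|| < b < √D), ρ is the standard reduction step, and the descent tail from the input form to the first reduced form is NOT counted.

D = 5733, ⌊√D⌋ = 75
river: ρ → (39,39,-27)
river: ρ → (-27,69,9)
river: ρ → (9,75,-3)
river: ρ → (-3,75,9)
river: ρ → (9,69,-27)
river: ρ → (-27,39,39)
ρ-cycle length = 6 (tail of 0 descent steps not counted)

6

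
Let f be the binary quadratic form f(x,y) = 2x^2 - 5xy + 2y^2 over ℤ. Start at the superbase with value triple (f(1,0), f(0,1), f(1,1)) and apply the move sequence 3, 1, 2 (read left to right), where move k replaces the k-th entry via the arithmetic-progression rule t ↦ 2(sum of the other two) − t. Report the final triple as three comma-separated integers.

start (2,2,-1) = (f(1,0),f(0,1),f(1,1))
replace slot 3: 2·(2+2) − (-1) = 9 → (2,2,9)
replace slot 1: 2·(2+9) − 2 = 20 → (20,2,9)
replace slot 2: 2·(20+9) − 2 = 56 → (20,56,9)

20,56,9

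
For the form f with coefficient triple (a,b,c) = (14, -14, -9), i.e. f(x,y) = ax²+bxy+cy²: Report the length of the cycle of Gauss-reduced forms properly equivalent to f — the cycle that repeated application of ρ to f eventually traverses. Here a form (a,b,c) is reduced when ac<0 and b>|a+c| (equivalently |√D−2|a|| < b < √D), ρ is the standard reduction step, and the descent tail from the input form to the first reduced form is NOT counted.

D = 700, ⌊√D⌋ = 26
descent: ρ → (-9,14,14)  [lands on river]
river: ρ → (14,14,-9)
river: ρ → (-9,22,6)
river: ρ → (6,26,-1)
river: ρ → (-1,26,6)
river: ρ → (6,22,-9)
ρ-cycle length = 6 (tail of 1 descent step not counted)

6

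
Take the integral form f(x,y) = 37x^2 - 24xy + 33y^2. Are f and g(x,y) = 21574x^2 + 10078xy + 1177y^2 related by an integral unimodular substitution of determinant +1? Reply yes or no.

D₁ = -4308, D₂ = -4308
f: flip: (37,-24,33)→(33,24,37)
f: reduced (well bottom): (33,24,37) with a≤c, −a<b≤a
g: flip: (21574,10078,1177)→(1177,-10078,21574)
g: translate: b→-662 (≡-10078 mod 2354), so (1177,-10078,21574)→(1177,-662,94)
g: flip: (1177,-662,94)→(94,662,1177)
g: translate: b→-90 (≡662 mod 188), so (94,662,1177)→(94,-90,33)
g: flip: (94,-90,33)→(33,90,94)
g: translate: b→24 (≡90 mod 66), so (33,90,94)→(33,24,37)
g: reduced (well bottom): (33,24,37) with a≤c, −a<b≤a
reduced forms (33, 24, 37) vs (33, 24, 37) ⇒ equivalent

yes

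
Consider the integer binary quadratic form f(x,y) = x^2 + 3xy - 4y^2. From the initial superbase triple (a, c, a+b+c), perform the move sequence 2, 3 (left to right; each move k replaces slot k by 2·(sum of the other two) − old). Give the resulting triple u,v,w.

start (1,-4,0) = (f(1,0),f(0,1),f(1,1))
replace slot 2: 2·(1+0) − (-4) = 6 → (1,6,0)
replace slot 3: 2·(1+6) − 0 = 14 → (1,6,14)

1,6,14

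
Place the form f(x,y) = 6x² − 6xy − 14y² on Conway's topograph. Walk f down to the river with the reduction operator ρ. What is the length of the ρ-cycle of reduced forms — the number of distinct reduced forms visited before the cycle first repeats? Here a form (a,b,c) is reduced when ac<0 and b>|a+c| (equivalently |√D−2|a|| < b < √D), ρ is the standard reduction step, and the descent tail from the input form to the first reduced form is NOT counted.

D = 372, ⌊√D⌋ = 19
descent: ρ → (-14,6,6)
descent: ρ → (6,18,-2)  [lands on river]
river: ρ → (-2,18,6)
ρ-cycle length = 2 (tail of 2 descent steps not counted)

2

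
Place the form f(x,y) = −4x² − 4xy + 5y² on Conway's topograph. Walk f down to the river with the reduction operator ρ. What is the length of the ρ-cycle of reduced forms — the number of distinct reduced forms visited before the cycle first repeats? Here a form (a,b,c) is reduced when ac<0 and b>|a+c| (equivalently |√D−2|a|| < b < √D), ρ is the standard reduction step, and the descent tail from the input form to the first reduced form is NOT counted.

D = 96, ⌊√D⌋ = 9
descent: ρ → (5,4,-4)  [lands on river]
river: ρ → (-4,4,5)
river: ρ → (5,6,-3)
river: ρ → (-3,6,5)
ρ-cycle length = 4 (tail of 1 descent step not counted)

4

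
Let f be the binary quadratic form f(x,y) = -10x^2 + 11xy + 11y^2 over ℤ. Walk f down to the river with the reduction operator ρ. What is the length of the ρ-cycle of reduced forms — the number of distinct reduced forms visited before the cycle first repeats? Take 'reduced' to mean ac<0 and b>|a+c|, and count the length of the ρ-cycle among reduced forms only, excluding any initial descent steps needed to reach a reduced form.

D = 561, ⌊√D⌋ = 23
river: ρ → (11,11,-10)
river: ρ → (-10,9,12)
river: ρ → (12,15,-7)
river: ρ → (-7,13,14)
river: ρ → (14,15,-6)
river: ρ → (-6,21,5)
river: ρ → (5,19,-10)
river: ρ → (-10,21,3)
river: ρ → (3,21,-10)
river: ρ → (-10,19,5)
river: ρ → (5,21,-6)
river: ρ → (-6,15,14)
river: ρ → (14,13,-7)
river: ρ → (-7,15,12)
river: ρ → (12,9,-10)
river: ρ → (-10,11,11)
ρ-cycle length = 16 (tail of 0 descent steps not counted)

16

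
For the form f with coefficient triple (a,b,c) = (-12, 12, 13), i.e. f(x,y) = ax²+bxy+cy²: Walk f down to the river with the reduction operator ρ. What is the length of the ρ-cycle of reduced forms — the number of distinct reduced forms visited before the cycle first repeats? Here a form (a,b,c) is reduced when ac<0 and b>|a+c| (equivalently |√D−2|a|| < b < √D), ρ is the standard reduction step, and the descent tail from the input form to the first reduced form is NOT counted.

D = 768, ⌊√D⌋ = 27
river: ρ → (13,14,-11)
river: ρ → (-11,8,16)
river: ρ → (16,24,-3)
river: ρ → (-3,24,16)
river: ρ → (16,8,-11)
river: ρ → (-11,14,13)
river: ρ → (13,12,-12)
river: ρ → (-12,12,13)
ρ-cycle length = 8 (tail of 0 descent steps not counted)

8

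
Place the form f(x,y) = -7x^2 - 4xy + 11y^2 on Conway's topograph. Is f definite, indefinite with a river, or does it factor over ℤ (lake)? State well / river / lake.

D = b²−4ac = (-4)² − 4·(-7)·11 = 324
D = 18² is a perfect square ⇒ form factors over ℤ ⇒ lakes

lake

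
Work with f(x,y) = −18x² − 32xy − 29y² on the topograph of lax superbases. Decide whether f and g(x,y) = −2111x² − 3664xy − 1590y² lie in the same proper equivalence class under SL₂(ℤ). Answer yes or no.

D₁ = -1064, D₂ = -1064
f is negative-definite; reduce −f:
−f: translate: b→-4 (≡32 mod 36), so (18,32,29)→(18,-4,15)
−f: flip: (18,-4,15)→(15,4,18)
−f: reduced (well bottom): (15,4,18) with a≤c, −a<b≤a
flip sign back: reduced form of f is (-15,-4,-18)
g is negative-definite; reduce −g:
−g: translate: b→-558 (≡3664 mod 4222), so (2111,3664,1590)→(2111,-558,37)
−g: flip: (2111,-558,37)→(37,558,2111)
−g: translate: b→-34 (≡558 mod 74), so (37,558,2111)→(37,-34,15)
−g: flip: (37,-34,15)→(15,34,37)
−g: translate: b→4 (≡34 mod 30), so (15,34,37)→(15,4,18)
−g: reduced (well bottom): (15,4,18) with a≤c, −a<b≤a
flip sign back: reduced form of g is (-15,-4,-18)
reduced forms (-15, -4, -18) vs (-15, -4, -18) ⇒ equivalent

yes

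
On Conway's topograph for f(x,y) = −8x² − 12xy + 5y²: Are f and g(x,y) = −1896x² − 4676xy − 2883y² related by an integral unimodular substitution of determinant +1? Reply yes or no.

D₁ = 304, D₂ = 304
river cycle of f (length 12): (5, 12, -8), (-8, 4, 9), (9, 14, -3), (-3, 16, 4), (4, 16, -3), (-3, 14, 9), (9, 4, -8), (-8, 12, 5), (5, 8, -12), (-12, 16, 1), … (2 more)
river cycle of g (length 12): (-8, 4, 9), (9, 14, -3), (-3, 16, 4), (4, 16, -3), (-3, 14, 9), (9, 4, -8), (-8, 12, 5), (5, 8, -12), (-12, 16, 1), (1, 16, -12), … (2 more)
cycles coincide ⇒ equivalent

yes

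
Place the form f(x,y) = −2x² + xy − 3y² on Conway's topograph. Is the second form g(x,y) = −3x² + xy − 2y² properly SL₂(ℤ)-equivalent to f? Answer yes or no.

D₁ = -23, D₂ = -23
f is negative-definite; reduce −f:
−f: reduced (well bottom): (2,-1,3) with a≤c, −a<b≤a
flip sign back: reduced form of f is (-2,1,-3)
g is negative-definite; reduce −g:
−g: flip: (3,-1,2)→(2,1,3)
−g: reduced (well bottom): (2,1,3) with a≤c, −a<b≤a
flip sign back: reduced form of g is (-2,-1,-3)
reduced forms (-2, 1, -3) vs (-2, -1, -3) ⇒ inequivalent

no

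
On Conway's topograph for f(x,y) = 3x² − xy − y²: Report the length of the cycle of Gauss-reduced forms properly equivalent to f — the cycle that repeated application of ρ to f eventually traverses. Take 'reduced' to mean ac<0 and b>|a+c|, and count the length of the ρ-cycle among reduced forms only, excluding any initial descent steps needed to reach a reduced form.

D = 13, ⌊√D⌋ = 3
descent: ρ → (-1,3,1)  [lands on river]
river: ρ → (1,3,-1)
ρ-cycle length = 2 (tail of 1 descent step not counted)

2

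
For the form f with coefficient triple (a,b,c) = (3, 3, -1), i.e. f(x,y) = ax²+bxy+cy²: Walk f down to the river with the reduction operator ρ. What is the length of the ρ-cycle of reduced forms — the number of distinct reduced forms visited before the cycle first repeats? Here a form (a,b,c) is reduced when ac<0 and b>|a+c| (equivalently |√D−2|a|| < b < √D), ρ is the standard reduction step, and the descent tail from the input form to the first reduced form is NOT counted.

D = 21, ⌊√D⌋ = 4
river: ρ → (-1,3,3)
river: ρ → (3,3,-1)
ρ-cycle length = 2 (tail of 0 descent steps not counted)

2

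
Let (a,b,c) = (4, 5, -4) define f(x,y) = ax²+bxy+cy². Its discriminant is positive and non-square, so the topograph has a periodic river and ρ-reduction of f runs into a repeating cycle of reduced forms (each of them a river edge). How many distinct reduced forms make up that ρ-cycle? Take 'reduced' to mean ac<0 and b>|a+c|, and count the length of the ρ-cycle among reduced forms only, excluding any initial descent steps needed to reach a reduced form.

D = 89, ⌊√D⌋ = 9
river: ρ → (-4,3,5)
river: ρ → (5,7,-2)
river: ρ → (-2,9,1)
river: ρ → (1,9,-2)
river: ρ → (-2,7,5)
river: ρ → (5,3,-4)
river: ρ → (-4,5,4)
river: ρ → (4,3,-5)
river: ρ → (-5,7,2)
river: ρ → (2,9,-1)
river: ρ → (-1,9,2)
river: ρ → (2,7,-5)
river: ρ → (-5,3,4)
river: ρ → (4,5,-4)
ρ-cycle length = 14 (tail of 0 descent steps not counted)

14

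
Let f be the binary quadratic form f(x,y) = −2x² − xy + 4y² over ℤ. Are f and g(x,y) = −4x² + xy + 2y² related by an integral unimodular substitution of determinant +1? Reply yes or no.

D₁ = 33, D₂ = 33
river cycle of f (length 4): (-2, 3, 3), (3, 3, -2), (-2, 5, 1), (1, 5, -2)
river cycle of g (length 4): (2, 3, -3), (-3, 3, 2), (2, 5, -1), (-1, 5, 2)
cycles differ ⇒ inequivalent

no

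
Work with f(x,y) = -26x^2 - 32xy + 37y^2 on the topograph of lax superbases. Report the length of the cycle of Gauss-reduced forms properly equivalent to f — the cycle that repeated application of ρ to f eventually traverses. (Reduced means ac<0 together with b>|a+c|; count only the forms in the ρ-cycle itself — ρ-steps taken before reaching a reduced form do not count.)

D = 4872, ⌊√D⌋ = 69
descent: ρ → (37,32,-26)  [lands on river]
river: ρ → (-26,20,43)
river: ρ → (43,66,-3)
river: ρ → (-3,66,43)
river: ρ → (43,20,-26)
river: ρ → (-26,32,37)
river: ρ → (37,42,-21)
river: ρ → (-21,42,37)
ρ-cycle length = 8 (tail of 1 descent step not counted)

8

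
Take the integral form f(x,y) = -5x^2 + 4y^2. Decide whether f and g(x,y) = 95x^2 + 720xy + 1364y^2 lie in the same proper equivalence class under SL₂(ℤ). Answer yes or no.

D₁ = 80, D₂ = 80
river cycle of f (length 2): (4, 8, -1), (-1, 8, 4)
river cycle of g (length 2): (4, 8, -1), (-1, 8, 4)
cycles coincide ⇒ equivalent

yes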